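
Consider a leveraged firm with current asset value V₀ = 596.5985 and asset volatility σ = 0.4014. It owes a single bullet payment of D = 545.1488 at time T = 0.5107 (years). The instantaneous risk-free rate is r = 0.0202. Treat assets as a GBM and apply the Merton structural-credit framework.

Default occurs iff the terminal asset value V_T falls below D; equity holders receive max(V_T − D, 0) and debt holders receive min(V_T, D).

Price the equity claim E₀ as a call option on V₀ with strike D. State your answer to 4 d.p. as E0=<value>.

d₁ = [ln(V₀/D) + (r + σ²/2)T] / (σ√T)
   = [ln(596.5985/545.1488) + (0.0202 + 0.5·0.4014²)·0.5107] / (0.4014·√0.5107)
   = [0.090186 + 0.051459] / 0.286854 = 0.493786
d₂ = d₁ − σ√T = 0.493786 − 0.286854 = 0.206932
N(d₁) = 0.689271,  N(d₂) = 0.581969,  e^(−rT) = 0.989737
E₀ = V₀·N(d₁) − D·e^(−rT)·N(d₂)
   = 596.5985·0.689271 − 545.1488·0.989737·0.581969 = 97.214792

E0=97.2148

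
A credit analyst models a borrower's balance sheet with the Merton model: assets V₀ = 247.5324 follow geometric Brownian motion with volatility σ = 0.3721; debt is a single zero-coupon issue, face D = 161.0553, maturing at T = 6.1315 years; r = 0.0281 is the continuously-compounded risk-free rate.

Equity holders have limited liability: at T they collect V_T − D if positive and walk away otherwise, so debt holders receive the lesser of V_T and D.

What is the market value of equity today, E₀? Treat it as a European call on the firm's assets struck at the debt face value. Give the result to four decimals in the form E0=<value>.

d₁ = [ln(V₀/D) + (r + σ²/2)T] / (σ√T)
   = [ln(247.5324/161.0553) + (0.0281 + 0.5·0.3721²)·6.1315] / (0.3721·√6.1315)
   = [0.429794 + 0.596774] / 0.921389 = 1.114152
d₂ = d₁ − σ√T = 1.114152 − 0.921389 = 0.192763
N(d₁) = 0.867393,  N(d₂) = 0.576428,  e^(−rT) = 0.841731
E₀ = V₀·N(d₁) − D·e^(−rT)·N(d₂)
   = 247.5324·0.867393 − 161.0553·0.841731·0.576428 = 136.564342

E0=136.5643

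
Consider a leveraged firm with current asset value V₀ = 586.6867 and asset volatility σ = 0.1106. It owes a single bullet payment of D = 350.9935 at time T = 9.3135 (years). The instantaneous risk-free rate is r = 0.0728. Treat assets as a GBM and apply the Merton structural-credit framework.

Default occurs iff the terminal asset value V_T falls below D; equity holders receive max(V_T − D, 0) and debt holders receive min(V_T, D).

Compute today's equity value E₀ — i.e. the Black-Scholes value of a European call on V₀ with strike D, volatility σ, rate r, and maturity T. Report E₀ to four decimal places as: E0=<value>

d₁ = [ln(V₀/D) + (r + σ²/2)T] / (σ√T)
   = [ln(586.6867/350.9935) + (0.0728 + 0.5·0.1106²)·9.3135] / (0.1106·√9.3135)
   = [0.513723 + 0.734986] / 0.337529 = 3.699557
d₂ = d₁ − σ√T = 3.699557 − 0.337529 = 3.362027
N(d₁) = 0.999892,  N(d₂) = 0.999613,  e^(−rT) = 0.507620
E₀ = V₀·N(d₁) − D·e^(−rT)·N(d₂)
   = 586.6867·0.999892 − 350.9935·0.507620·0.999613 = 408.521069

E0=408.5211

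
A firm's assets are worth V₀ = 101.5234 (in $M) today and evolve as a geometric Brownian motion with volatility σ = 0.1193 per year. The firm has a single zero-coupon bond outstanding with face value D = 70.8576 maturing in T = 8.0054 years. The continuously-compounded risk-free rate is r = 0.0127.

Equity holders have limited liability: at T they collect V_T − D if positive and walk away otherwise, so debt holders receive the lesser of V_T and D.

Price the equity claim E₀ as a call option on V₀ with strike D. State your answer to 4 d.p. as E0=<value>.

E0=38.5785

d₁ = [ln(V₀/D) + (r + σ²/2)T] / (σ√T)
   = [ln(101.5234/70.8576) + (0.0127 + 0.5·0.1193²)·8.0054] / (0.1193·√8.0054)
   = [0.359617 + 0.158637] / 0.337545 = 1.535362
d₂ = d₁ − σ√T = 1.535362 − 0.337545 = 1.197817
N(d₁) = 0.937653,  N(d₂) = 0.884506,  e^(−rT) = 0.903329
E₀ = V₀·N(d₁) − D·e^(−rT)·N(d₂)
   = 101.5234·0.937653 − 70.8576·0.903329·0.884506 = 38.578475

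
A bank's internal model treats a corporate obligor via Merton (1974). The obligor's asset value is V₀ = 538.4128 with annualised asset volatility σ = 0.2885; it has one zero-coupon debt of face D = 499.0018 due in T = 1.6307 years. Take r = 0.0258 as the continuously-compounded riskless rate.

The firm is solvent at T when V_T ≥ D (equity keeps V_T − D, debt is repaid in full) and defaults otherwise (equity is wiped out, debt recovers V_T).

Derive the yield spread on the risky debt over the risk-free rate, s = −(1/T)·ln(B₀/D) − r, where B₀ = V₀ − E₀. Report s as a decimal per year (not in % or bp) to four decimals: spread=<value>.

d₁ = [ln(V₀/D) + (r + σ²/2)T] / (σ√T)
   = [ln(538.4128/499.0018) + (0.0258 + 0.5·0.2885²)·1.6307] / (0.2885·√1.6307)
   = [0.076016 + 0.109935] / 0.368411 = 0.504738
d₂ = d₁ − σ√T = 0.504738 − 0.368411 = 0.136327
N(d₁) = 0.693129,  N(d₂) = 0.554219,  e^(−rT) = 0.958801
E₀ = V₀·N(d₁) − D·e^(−rT)·N(d₂)
   = 538.4128·0.693129 − 499.0018·0.958801·0.554219 = 108.027171
B₀ = V₀ − E₀ = 538.4128 − 108.027171 = 430.385629
spread = −(1/T)·ln(B₀/D) − r = −(1/1.6307)·ln(430.385629/499.0018) − 0.0258 = 0.06491447

spread=0.0649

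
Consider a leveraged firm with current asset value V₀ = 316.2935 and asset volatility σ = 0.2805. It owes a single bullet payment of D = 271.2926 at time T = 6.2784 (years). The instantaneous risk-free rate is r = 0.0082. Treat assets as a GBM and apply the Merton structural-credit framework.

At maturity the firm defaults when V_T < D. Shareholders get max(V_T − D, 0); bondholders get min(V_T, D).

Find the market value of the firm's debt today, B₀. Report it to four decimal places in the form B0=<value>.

B0=204.9633

d₁ = [ln(V₀/D) + (r + σ²/2)T] / (σ√T)
   = [ln(316.2935/271.2926) + (0.0082 + 0.5·0.2805²)·6.2784] / (0.2805·√6.2784)
   = [0.153473 + 0.298476] / 0.702841 = 0.643031
d₂ = d₁ − σ√T = 0.643031 − 0.702841 = -0.059811
N(d₁) = 0.739898,  N(d₂) = 0.476153,  e^(−rT) = 0.949820
E₀ = V₀·N(d₁) − D·e^(−rT)·N(d₂)
   = 316.2935·0.739898 − 271.2926·0.949820·0.476153 = 111.330168
B₀ = V₀ − E₀ = 316.2935 − 111.330168 = 204.963332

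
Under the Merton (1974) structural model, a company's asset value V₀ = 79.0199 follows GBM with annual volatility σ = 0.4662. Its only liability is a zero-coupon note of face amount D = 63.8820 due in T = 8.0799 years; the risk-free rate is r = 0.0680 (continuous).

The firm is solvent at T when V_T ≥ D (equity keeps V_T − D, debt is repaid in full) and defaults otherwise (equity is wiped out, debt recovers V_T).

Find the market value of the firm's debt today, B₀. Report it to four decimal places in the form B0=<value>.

B0=25.6807

d₁ = [ln(V₀/D) + (r + σ²/2)T] / (σ√T)
   = [ln(79.0199/63.8820) + (0.0680 + 0.5·0.4662²)·8.0799] / (0.4662·√8.0799)
   = [0.212662 + 1.427486] / 1.325181 = 1.237678
d₂ = d₁ − σ√T = 1.237678 − 1.325181 = -0.087503
N(d₁) = 0.892082,  N(d₂) = 0.465136,  e^(−rT) = 0.577277
E₀ = V₀·N(d₁) − D·e^(−rT)·N(d₂)
   = 79.0199·0.892082 − 63.8820·0.577277·0.465136 = 53.339158
B₀ = V₀ − E₀ = 79.0199 − 53.339158 = 25.680742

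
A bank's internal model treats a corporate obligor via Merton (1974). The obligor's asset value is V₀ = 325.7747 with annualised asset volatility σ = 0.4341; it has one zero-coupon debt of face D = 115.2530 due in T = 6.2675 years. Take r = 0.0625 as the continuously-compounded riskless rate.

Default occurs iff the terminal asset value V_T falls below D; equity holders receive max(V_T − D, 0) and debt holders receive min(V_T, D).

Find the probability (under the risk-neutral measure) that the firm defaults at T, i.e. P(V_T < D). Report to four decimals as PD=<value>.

d₁ = [ln(V₀/D) + (r + σ²/2)T] / (σ√T)
   = [ln(325.7747/115.2530) + (0.0625 + 0.5·0.4341²)·6.2675] / (0.4341·√6.2675)
   = [1.039076 + 0.982251] / 1.086768 = 1.859944
d₂ = d₁ − σ√T = 1.859944 − 1.086768 = 0.773175
risk-neutral PD = N(−d₂) = N(-0.773175) = 0.219709

PD=0.2197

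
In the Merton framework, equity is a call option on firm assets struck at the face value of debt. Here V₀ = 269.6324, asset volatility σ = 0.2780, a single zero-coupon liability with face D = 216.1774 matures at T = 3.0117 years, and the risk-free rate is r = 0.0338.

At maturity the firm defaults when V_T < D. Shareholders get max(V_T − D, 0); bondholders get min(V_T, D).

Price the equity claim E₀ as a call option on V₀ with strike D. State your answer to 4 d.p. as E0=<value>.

E0=90.7740

d₁ = [ln(V₀/D) + (r + σ²/2)T] / (σ√T)
   = [ln(269.6324/216.1774) + (0.0338 + 0.5·0.2780²)·3.0117] / (0.2780·√3.0117)
   = [0.220960 + 0.218174] / 0.482448 = 0.910220
d₂ = d₁ − σ√T = 0.910220 − 0.482448 = 0.427771
N(d₁) = 0.818647,  N(d₂) = 0.665591,  e^(−rT) = 0.903214
E₀ = V₀·N(d₁) − D·e^(−rT)·N(d₂)
   = 269.6324·0.818647 − 216.1774·0.903214·0.665591 = 90.773967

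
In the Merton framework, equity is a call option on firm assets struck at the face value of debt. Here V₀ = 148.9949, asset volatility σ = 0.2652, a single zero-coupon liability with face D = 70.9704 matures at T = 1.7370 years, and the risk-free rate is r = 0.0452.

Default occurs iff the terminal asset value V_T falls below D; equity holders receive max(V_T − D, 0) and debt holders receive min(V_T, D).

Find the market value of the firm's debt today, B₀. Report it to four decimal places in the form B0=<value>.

B0=65.5025

d₁ = [ln(V₀/D) + (r + σ²/2)T] / (σ√T)
   = [ln(148.9949/70.9704) + (0.0452 + 0.5·0.2652²)·1.7370] / (0.2652·√1.7370)
   = [0.741649 + 0.139595] / 0.349521 = 2.521290
d₂ = d₁ − σ√T = 2.521290 − 0.349521 = 2.171769
N(d₁) = 0.994154,  N(d₂) = 0.985063,  e^(−rT) = 0.924491
E₀ = V₀·N(d₁) − D·e^(−rT)·N(d₂)
   = 148.9949·0.994154 − 70.9704·0.924491·0.985063 = 83.492377
B₀ = V₀ − E₀ = 148.9949 − 83.492377 = 65.502523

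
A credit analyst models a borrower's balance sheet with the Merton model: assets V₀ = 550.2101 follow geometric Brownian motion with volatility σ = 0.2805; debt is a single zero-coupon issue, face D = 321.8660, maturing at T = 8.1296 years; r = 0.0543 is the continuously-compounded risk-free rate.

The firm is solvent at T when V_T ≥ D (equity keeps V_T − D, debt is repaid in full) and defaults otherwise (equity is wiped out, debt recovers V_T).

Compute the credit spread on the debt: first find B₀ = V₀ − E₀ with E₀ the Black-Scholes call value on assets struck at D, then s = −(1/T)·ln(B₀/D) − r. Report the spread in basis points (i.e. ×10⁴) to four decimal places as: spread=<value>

spread=84.2338

d₁ = [ln(V₀/D) + (r + σ²/2)T] / (σ√T)
   = [ln(550.2101/321.8660) + (0.0543 + 0.5·0.2805²)·8.1296] / (0.2805·√8.1296)
   = [0.536165 + 0.761257] / 0.799774 = 1.622235
d₂ = d₁ − σ√T = 1.622235 − 0.799774 = 0.822460
N(d₁) = 0.947623,  N(d₂) = 0.794593,  e^(−rT) = 0.643111
E₀ = V₀·N(d₁) − D·e^(−rT)·N(d₂)
   = 550.2101·0.947623 − 321.8660·0.643111·0.794593 = 356.914752
B₀ = V₀ − E₀ = 550.2101 − 356.914752 = 193.295348
spread = −(1/T)·ln(B₀/D) − r = −(1/8.1296)·ln(193.295348/321.8660) − 0.0543 = 0.00842338
in basis points: 0.00842338 × 10⁴ = 84.2338 bp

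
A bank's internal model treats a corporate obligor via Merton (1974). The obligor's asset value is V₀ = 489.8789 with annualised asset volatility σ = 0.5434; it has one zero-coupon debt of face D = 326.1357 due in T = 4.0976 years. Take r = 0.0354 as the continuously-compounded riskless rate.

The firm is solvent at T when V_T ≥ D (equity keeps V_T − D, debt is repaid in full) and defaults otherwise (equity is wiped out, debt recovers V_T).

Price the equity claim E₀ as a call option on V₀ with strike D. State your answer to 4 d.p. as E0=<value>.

E0=282.5087

d₁ = [ln(V₀/D) + (r + σ²/2)T] / (σ√T)
   = [ln(489.8789/326.1357) + (0.0354 + 0.5·0.5434²)·4.0976] / (0.5434·√4.0976)
   = [0.406845 + 0.750032] / 1.099979 = 1.051726
d₂ = d₁ − σ√T = 1.051726 − 1.099979 = -0.048253
N(d₁) = 0.853537,  N(d₂) = 0.480757,  e^(−rT) = 0.864975
E₀ = V₀·N(d₁) − D·e^(−rT)·N(d₂)
   = 489.8789·0.853537 − 326.1357·0.864975·0.480757 = 282.508734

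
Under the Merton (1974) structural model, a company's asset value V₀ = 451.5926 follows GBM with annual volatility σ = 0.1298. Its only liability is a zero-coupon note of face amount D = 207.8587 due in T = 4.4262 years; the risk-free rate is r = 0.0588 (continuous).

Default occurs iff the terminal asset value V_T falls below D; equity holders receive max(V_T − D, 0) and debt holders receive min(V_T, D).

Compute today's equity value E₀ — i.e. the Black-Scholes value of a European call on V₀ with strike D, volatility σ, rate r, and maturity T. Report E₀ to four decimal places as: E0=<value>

E0=291.3658

d₁ = [ln(V₀/D) + (r + σ²/2)T] / (σ√T)
   = [ln(451.5926/207.8587) + (0.0588 + 0.5·0.1298²)·4.4262] / (0.1298·√4.4262)
   = [0.775922 + 0.297547] / 0.273080 = 3.930966
d₂ = d₁ − σ√T = 3.930966 − 0.273080 = 3.657885
N(d₁) = 0.999958,  N(d₂) = 0.999873,  e^(−rT) = 0.770851
E₀ = V₀·N(d₁) − D·e^(−rT)·N(d₂)
   = 451.5926·0.999958 − 207.8587·0.770851·0.999873 = 291.365844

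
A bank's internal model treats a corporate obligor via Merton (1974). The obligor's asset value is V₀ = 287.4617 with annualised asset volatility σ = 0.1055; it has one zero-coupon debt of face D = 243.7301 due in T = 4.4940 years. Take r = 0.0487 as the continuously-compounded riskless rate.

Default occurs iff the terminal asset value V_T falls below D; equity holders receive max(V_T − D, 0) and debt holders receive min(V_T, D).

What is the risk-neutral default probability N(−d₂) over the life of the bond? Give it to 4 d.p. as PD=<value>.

d₁ = [ln(V₀/D) + (r + σ²/2)T] / (σ√T)
   = [ln(287.4617/243.7301) + (0.0487 + 0.5·0.1055²)·4.4940] / (0.1055·√4.4940)
   = [0.165028 + 0.243867] / 0.223650 = 1.828283
d₂ = d₁ − σ√T = 1.828283 − 0.223650 = 1.604633
risk-neutral PD = N(−d₂) = N(-1.604633) = 0.054287

PD=0.0543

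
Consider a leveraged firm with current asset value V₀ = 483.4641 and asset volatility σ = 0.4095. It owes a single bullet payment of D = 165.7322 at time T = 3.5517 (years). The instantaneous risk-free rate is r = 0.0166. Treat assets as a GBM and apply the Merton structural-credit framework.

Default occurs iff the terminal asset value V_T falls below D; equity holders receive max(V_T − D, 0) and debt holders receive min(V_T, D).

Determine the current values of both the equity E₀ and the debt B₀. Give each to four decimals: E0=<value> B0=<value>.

E0=333.6199 B0=149.8442

d₁ = [ln(V₀/D) + (r + σ²/2)T] / (σ√T)
   = [ln(483.4641/165.7322) + (0.0166 + 0.5·0.4095²)·3.5517] / (0.4095·√3.5517)
   = [1.070604 + 0.356751] / 0.771742 = 1.849524
d₂ = d₁ − σ√T = 1.849524 − 0.771742 = 1.077782
N(d₁) = 0.967809,  N(d₂) = 0.859434,  e^(−rT) = 0.942746
E₀ = V₀·N(d₁) − D·e^(−rT)·N(d₂)
   = 483.4641·0.967809 − 165.7322·0.942746·0.859434 = 333.619897
B₀ = V₀ − E₀ = 483.4641 − 333.619897 = 149.844203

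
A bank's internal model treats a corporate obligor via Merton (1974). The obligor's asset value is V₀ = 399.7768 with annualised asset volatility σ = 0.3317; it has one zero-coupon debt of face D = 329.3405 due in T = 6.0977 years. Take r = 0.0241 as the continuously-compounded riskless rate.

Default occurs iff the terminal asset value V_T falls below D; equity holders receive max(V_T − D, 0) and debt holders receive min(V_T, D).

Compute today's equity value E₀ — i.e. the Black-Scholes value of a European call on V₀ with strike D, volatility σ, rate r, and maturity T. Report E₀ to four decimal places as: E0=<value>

E0=175.1118

d₁ = [ln(V₀/D) + (r + σ²/2)T] / (σ√T)
   = [ln(399.7768/329.3405) + (0.0241 + 0.5·0.3317²)·6.0977] / (0.3317·√6.0977)
   = [0.193814 + 0.482404] / 0.819084 = 0.825578
d₂ = d₁ − σ√T = 0.825578 − 0.819084 = 0.006494
N(d₁) = 0.795478,  N(d₂) = 0.502591,  e^(−rT) = 0.863333
E₀ = V₀·N(d₁) − D·e^(−rT)·N(d₂)
   = 399.7768·0.795478 − 329.3405·0.863333·0.502591 = 175.111845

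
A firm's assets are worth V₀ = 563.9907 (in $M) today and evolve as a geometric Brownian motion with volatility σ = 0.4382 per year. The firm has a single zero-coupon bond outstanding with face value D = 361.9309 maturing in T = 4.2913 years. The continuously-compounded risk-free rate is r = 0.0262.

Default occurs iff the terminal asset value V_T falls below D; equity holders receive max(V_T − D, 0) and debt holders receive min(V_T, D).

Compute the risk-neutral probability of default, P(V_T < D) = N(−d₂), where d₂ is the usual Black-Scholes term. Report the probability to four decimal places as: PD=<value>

PD=0.4370

d₁ = [ln(V₀/D) + (r + σ²/2)T] / (σ√T)
   = [ln(563.9907/361.9309) + (0.0262 + 0.5·0.4382²)·4.2913] / (0.4382·√4.2913)
   = [0.443584 + 0.524438] / 0.907751 = 1.066396
d₂ = d₁ − σ√T = 1.066396 − 0.907751 = 0.158645
risk-neutral PD = N(−d₂) = N(-0.158645) = 0.436974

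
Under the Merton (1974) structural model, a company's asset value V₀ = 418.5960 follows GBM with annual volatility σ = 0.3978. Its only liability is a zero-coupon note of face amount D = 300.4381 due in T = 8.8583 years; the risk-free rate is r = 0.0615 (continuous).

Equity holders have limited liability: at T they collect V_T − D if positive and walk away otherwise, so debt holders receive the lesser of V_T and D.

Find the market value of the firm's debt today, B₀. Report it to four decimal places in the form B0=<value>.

B0=135.6470

d₁ = [ln(V₀/D) + (r + σ²/2)T] / (σ√T)
   = [ln(418.5960/300.4381) + (0.0615 + 0.5·0.3978²)·8.8583] / (0.3978·√8.8583)
   = [0.331665 + 1.245676] / 1.183968 = 1.332249
d₂ = d₁ − σ√T = 1.332249 − 1.183968 = 0.148281
N(d₁) = 0.908611,  N(d₂) = 0.558939,  e^(−rT) = 0.579966
E₀ = V₀·N(d₁) − D·e^(−rT)·N(d₂)
   = 418.5960·0.908611 − 300.4381·0.579966·0.558939 = 282.949030
B₀ = V₀ − E₀ = 418.5960 − 282.949030 = 135.646970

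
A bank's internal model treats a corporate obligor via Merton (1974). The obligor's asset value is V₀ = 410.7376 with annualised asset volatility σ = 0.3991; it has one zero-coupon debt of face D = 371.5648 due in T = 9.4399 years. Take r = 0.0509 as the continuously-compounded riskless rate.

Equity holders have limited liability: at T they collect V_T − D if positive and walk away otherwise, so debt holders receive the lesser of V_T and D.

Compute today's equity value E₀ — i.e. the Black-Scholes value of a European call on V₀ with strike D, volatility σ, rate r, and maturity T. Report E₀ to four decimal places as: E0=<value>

d₁ = [ln(V₀/D) + (r + σ²/2)T] / (σ√T)
   = [ln(410.7376/371.5648) + (0.0509 + 0.5·0.3991²)·9.4399] / (0.3991·√9.4399)
   = [0.100231 + 1.232288] / 1.226212 = 1.086696
d₂ = d₁ − σ√T = 1.086696 − 1.226212 = -0.139515
N(d₁) = 0.861414,  N(d₂) = 0.444521,  e^(−rT) = 0.618480
E₀ = V₀·N(d₁) − D·e^(−rT)·N(d₂)
   = 410.7376·0.861414 − 371.5648·0.618480·0.444521 = 251.661929

E0=251.6619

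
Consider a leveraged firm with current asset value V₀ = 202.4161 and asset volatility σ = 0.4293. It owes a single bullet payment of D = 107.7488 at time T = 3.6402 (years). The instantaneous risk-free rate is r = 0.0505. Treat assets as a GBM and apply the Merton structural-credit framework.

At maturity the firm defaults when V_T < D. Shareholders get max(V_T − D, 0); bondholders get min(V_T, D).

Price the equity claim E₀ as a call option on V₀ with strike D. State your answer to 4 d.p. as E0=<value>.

E0=121.5759

d₁ = [ln(V₀/D) + (r + σ²/2)T] / (σ√T)
   = [ln(202.4161/107.7488) + (0.0505 + 0.5·0.4293²)·3.6402] / (0.4293·√3.6402)
   = [0.630523 + 0.519272] / 0.819075 = 1.403773
d₂ = d₁ − σ√T = 1.403773 − 0.819075 = 0.584698
N(d₁) = 0.919807,  N(d₂) = 0.720625,  e^(−rT) = 0.832077
E₀ = V₀·N(d₁) − D·e^(−rT)·N(d₂)
   = 202.4161·0.919807 − 107.7488·0.832077·0.720625 = 121.575864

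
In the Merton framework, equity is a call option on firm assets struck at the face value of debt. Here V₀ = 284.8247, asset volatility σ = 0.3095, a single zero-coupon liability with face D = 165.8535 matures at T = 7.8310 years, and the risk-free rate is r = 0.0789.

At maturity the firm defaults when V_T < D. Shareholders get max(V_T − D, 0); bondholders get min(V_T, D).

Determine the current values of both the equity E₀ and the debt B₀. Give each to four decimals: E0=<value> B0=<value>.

d₁ = [ln(V₀/D) + (r + σ²/2)T] / (σ√T)
   = [ln(284.8247/165.8535) + (0.0789 + 0.5·0.3095²)·7.8310] / (0.3095·√7.8310)
   = [0.540769 + 0.992933] / 0.866102 = 1.770809
d₂ = d₁ − σ√T = 1.770809 − 0.866102 = 0.904706
N(d₁) = 0.961704,  N(d₂) = 0.817189,  e^(−rT) = 0.539094
E₀ = V₀·N(d₁) − D·e^(−rT)·N(d₂)
   = 284.8247·0.961704 − 165.8535·0.539094·0.817189 = 200.851597
B₀ = V₀ − E₀ = 284.8247 − 200.851597 = 83.973103

E0=200.8516 B0=83.9731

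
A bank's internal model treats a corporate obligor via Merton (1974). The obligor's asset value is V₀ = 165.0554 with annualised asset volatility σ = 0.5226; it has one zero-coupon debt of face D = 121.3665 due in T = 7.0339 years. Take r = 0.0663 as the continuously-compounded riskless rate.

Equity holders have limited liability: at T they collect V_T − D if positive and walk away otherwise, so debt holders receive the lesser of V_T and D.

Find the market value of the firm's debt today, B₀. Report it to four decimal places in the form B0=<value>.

d₁ = [ln(V₀/D) + (r + σ²/2)T] / (σ√T)
   = [ln(165.0554/121.3665) + (0.0663 + 0.5·0.5226²)·7.0339] / (0.5226·√7.0339)
   = [0.307466 + 1.426864] / 1.386014 = 1.251309
d₂ = d₁ − σ√T = 1.251309 − 1.386014 = -0.134705
N(d₁) = 0.894589,  N(d₂) = 0.446423,  e^(−rT) = 0.627289
E₀ = V₀·N(d₁) − D·e^(−rT)·N(d₂)
   = 165.0554·0.894589 − 121.3665·0.627289·0.446423 = 113.669757
B₀ = V₀ − E₀ = 165.0554 − 113.669757 = 51.385643

B0=51.3856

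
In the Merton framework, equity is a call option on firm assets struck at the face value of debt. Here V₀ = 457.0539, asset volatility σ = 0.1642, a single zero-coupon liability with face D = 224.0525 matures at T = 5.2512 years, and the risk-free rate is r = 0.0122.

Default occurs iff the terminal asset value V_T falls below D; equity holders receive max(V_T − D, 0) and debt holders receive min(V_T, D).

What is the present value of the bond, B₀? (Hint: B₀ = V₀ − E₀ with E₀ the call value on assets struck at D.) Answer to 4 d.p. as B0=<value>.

d₁ = [ln(V₀/D) + (r + σ²/2)T] / (σ√T)
   = [ln(457.0539/224.0525) + (0.0122 + 0.5·0.1642²)·5.2512] / (0.1642·√5.2512)
   = [0.712921 + 0.134855] / 0.376272 = 2.253091
d₂ = d₁ − σ√T = 2.253091 − 0.376272 = 1.876818
N(d₁) = 0.987873,  N(d₂) = 0.969729,  e^(−rT) = 0.937944
E₀ = V₀·N(d₁) − D·e^(−rT)·N(d₂)
   = 457.0539·0.987873 − 224.0525·0.937944·0.969729 = 247.724077
B₀ = V₀ − E₀ = 457.0539 − 247.724077 = 209.329823

B0=209.3298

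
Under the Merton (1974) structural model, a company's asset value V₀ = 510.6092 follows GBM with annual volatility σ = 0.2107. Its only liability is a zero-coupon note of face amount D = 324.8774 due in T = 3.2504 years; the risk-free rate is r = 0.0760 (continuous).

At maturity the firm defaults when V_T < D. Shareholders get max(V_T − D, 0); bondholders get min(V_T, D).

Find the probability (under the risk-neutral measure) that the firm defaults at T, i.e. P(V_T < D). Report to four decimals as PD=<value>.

PD=0.0494

d₁ = [ln(V₀/D) + (r + σ²/2)T] / (σ√T)
   = [ln(510.6092/324.8774) + (0.0760 + 0.5·0.2107²)·3.2504] / (0.2107·√3.2504)
   = [0.452157 + 0.319180] / 0.379868 = 2.030538
d₂ = d₁ − σ√T = 2.030538 − 0.379868 = 1.650670
risk-neutral PD = N(−d₂) = N(-1.650670) = 0.049403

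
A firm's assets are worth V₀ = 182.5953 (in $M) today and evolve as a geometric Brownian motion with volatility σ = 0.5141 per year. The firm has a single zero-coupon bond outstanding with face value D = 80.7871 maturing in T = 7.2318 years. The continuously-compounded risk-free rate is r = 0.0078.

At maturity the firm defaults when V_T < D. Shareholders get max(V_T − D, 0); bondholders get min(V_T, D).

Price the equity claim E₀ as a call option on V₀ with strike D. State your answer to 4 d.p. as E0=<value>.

E0=129.2628

d₁ = [ln(V₀/D) + (r + σ²/2)T] / (σ√T)
   = [ln(182.5953/80.7871) + (0.0078 + 0.5·0.5141²)·7.2318] / (0.5141·√7.2318)
   = [0.815455 + 1.012086] / 1.382518 = 1.321893
d₂ = d₁ − σ√T = 1.321893 − 1.382518 = -0.060625
N(d₁) = 0.906898,  N(d₂) = 0.475829,  e^(−rT) = 0.945153
E₀ = V₀·N(d₁) − D·e^(−rT)·N(d₂)
   = 182.5953·0.906898 − 80.7871·0.945153·0.475829 = 129.262843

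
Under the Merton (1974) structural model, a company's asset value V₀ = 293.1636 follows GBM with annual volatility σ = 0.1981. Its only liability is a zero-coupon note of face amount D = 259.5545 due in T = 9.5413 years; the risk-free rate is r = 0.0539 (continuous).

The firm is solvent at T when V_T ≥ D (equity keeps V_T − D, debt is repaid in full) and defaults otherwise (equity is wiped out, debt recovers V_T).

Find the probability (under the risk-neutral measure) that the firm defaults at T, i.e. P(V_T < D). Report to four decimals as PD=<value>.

PD=0.2316

d₁ = [ln(V₀/D) + (r + σ²/2)T] / (σ√T)
   = [ln(293.1636/259.5545) + (0.0539 + 0.5·0.1981²)·9.5413] / (0.1981·√9.5413)
   = [0.121764 + 0.701494] / 0.611911 = 1.345388
d₂ = d₁ − σ√T = 1.345388 − 0.611911 = 0.733477
risk-neutral PD = N(−d₂) = N(-0.733477) = 0.231634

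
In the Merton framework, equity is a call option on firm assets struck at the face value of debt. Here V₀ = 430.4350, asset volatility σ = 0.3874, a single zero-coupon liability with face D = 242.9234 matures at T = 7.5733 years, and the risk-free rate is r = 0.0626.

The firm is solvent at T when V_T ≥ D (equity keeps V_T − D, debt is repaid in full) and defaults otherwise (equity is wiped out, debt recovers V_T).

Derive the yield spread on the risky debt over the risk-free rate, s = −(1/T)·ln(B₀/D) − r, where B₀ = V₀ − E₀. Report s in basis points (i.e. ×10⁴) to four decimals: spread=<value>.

d₁ = [ln(V₀/D) + (r + σ²/2)T] / (σ√T)
   = [ln(430.4350/242.9234) + (0.0626 + 0.5·0.3874²)·7.5733] / (0.3874·√7.5733)
   = [0.572050 + 1.042384] / 1.066110 = 1.514322
d₂ = d₁ − σ√T = 1.514322 − 1.066110 = 0.448212
N(d₁) = 0.935028,  N(d₂) = 0.673000,  e^(−rT) = 0.622452
E₀ = V₀·N(d₁) − D·e^(−rT)·N(d₂)
   = 430.4350·0.935028 − 242.9234·0.622452·0.673000 = 300.705668
B₀ = V₀ − E₀ = 430.4350 − 300.705668 = 129.729332
spread = −(1/T)·ln(B₀/D) − r = −(1/7.5733)·ln(129.729332/242.9234) − 0.0626 = 0.02022994
in basis points: 0.02022994 × 10⁴ = 202.2994 bp

spread=202.2994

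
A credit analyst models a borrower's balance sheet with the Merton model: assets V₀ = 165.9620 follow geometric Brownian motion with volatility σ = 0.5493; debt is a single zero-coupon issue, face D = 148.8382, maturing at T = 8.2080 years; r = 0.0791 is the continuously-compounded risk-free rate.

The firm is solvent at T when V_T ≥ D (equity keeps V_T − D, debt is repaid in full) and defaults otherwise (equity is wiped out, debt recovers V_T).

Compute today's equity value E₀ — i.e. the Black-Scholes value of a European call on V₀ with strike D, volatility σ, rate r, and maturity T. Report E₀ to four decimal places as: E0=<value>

E0=119.4266

d₁ = [ln(V₀/D) + (r + σ²/2)T] / (σ√T)
   = [ln(165.9620/148.8382) + (0.0791 + 0.5·0.5493²)·8.2080] / (0.5493·√8.2080)
   = [0.108899 + 1.887555] / 1.573723 = 1.268618
d₂ = d₁ − σ√T = 1.268618 − 1.573723 = -0.305105
N(d₁) = 0.897711,  N(d₂) = 0.380143,  e^(−rT) = 0.522436
E₀ = V₀·N(d₁) − D·e^(−rT)·N(d₂)
   = 165.9620·0.897711 − 148.8382·0.522436·0.380143 = 119.426634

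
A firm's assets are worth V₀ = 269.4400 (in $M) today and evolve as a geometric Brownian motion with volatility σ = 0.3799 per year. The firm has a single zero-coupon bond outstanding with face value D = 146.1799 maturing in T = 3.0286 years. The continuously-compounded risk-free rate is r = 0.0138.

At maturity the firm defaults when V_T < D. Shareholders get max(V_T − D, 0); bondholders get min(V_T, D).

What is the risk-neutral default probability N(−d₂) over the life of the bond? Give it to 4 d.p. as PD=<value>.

d₁ = [ln(V₀/D) + (r + σ²/2)T] / (σ√T)
   = [ln(269.4400/146.1799) + (0.0138 + 0.5·0.3799²)·3.0286] / (0.3799·√3.0286)
   = [0.611508 + 0.260345] / 0.661135 = 1.318720
d₂ = d₁ − σ√T = 1.318720 − 0.661135 = 0.657585
risk-neutral PD = N(−d₂) = N(-0.657585) = 0.255402

PD=0.2554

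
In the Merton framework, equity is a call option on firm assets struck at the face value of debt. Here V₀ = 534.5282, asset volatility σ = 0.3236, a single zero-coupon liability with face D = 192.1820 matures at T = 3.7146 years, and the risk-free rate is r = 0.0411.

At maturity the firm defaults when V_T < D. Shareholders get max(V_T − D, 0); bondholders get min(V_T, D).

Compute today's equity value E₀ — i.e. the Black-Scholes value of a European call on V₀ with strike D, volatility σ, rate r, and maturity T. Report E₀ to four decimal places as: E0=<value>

E0=371.6070

d₁ = [ln(V₀/D) + (r + σ²/2)T] / (σ√T)
   = [ln(534.5282/192.1820) + (0.0411 + 0.5·0.3236²)·3.7146] / (0.3236·√3.7146)
   = [1.022942 + 0.347161] / 0.623684 = 2.196790
d₂ = d₁ − σ√T = 2.196790 − 0.623684 = 1.573106
N(d₁) = 0.985982,  N(d₂) = 0.942153,  e^(−rT) = 0.858413
E₀ = V₀·N(d₁) − D·e^(−rT)·N(d₂)
   = 534.5282·0.985982 − 192.1820·0.858413·0.942153 = 371.606951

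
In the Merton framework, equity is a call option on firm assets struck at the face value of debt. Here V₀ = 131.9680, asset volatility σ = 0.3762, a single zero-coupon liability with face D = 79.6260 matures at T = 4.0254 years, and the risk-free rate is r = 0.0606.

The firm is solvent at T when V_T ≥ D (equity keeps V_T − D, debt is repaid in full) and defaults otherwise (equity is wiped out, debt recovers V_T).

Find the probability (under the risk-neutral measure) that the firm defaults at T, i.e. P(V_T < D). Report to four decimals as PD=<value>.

d₁ = [ln(V₀/D) + (r + σ²/2)T] / (σ√T)
   = [ln(131.9680/79.6260) + (0.0606 + 0.5·0.3762²)·4.0254] / (0.3762·√4.0254)
   = [0.505219 + 0.528790] / 0.754785 = 1.369937
d₂ = d₁ − σ√T = 1.369937 − 0.754785 = 0.615152
risk-neutral PD = N(−d₂) = N(-0.615152) = 0.269227

PD=0.2692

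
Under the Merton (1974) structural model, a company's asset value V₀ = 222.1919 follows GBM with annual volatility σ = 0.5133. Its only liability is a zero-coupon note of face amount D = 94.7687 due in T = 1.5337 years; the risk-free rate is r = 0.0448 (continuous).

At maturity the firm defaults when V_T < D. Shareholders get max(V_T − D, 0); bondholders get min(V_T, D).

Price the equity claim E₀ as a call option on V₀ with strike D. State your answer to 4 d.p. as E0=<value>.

E0=136.5463

d₁ = [ln(V₀/D) + (r + σ²/2)T] / (σ√T)
   = [ln(222.1919/94.7687) + (0.0448 + 0.5·0.5133²)·1.5337] / (0.5133·√1.5337)
   = [0.852102 + 0.270757] / 0.635684 = 1.766379
d₂ = d₁ − σ√T = 1.766379 − 0.635684 = 1.130695
N(d₁) = 0.961334,  N(d₂) = 0.870908,  e^(−rT) = 0.933598
E₀ = V₀·N(d₁) − D·e^(−rT)·N(d₂)
   = 222.1919·0.961334 − 94.7687·0.933598·0.870908 = 136.546269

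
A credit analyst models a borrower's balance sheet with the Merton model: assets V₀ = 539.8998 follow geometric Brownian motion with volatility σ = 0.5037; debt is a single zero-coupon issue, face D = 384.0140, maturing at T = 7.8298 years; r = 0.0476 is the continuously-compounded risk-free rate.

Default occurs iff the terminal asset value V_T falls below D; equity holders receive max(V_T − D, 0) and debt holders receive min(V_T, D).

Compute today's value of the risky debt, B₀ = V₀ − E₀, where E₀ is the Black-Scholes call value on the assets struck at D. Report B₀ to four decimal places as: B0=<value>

B0=172.4429

d₁ = [ln(V₀/D) + (r + σ²/2)T] / (σ√T)
   = [ln(539.8998/384.0140) + (0.0476 + 0.5·0.5037²)·7.8298] / (0.5037·√7.8298)
   = [0.340705 + 1.365962] / 1.409442 = 1.210881
d₂ = d₁ − σ√T = 1.210881 − 1.409442 = -0.198561
N(d₁) = 0.887029,  N(d₂) = 0.421303,  e^(−rT) = 0.688873
E₀ = V₀·N(d₁) − D·e^(−rT)·N(d₂)
   = 539.8998·0.887029 − 384.0140·0.688873·0.421303 = 367.456884
B₀ = V₀ − E₀ = 539.8998 − 367.456884 = 172.442916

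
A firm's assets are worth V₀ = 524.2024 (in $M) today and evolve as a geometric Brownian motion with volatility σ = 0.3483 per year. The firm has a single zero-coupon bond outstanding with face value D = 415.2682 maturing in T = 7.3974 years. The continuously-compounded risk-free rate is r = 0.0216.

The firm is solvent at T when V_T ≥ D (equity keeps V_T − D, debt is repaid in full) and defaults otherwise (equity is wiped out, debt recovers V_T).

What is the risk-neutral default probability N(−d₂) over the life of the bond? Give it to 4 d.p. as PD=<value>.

PD=0.5236

d₁ = [ln(V₀/D) + (r + σ²/2)T] / (σ√T)
   = [ln(524.2024/415.2682) + (0.0216 + 0.5·0.3483²)·7.3974] / (0.3483·√7.3974)
   = [0.232953 + 0.608484] / 0.947312 = 0.888237
d₂ = d₁ − σ√T = 0.888237 − 0.947312 = -0.059075
risk-neutral PD = N(−d₂) = N(0.059075) = 0.523554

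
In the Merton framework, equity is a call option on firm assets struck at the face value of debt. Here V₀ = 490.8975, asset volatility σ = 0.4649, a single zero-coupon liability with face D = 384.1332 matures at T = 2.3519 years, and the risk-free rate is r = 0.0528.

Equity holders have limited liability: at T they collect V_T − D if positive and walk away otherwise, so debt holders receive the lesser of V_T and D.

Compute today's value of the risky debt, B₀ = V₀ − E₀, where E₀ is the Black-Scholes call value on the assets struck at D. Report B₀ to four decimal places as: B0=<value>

B0=285.1298

d₁ = [ln(V₀/D) + (r + σ²/2)T] / (σ√T)
   = [ln(490.8975/384.1332) + (0.0528 + 0.5·0.4649²)·2.3519] / (0.4649·√2.3519)
   = [0.245246 + 0.378341] / 0.712966 = 0.874637
d₂ = d₁ − σ√T = 0.874637 − 0.712966 = 0.161671
N(d₁) = 0.809114,  N(d₂) = 0.564217,  e^(−rT) = 0.883221
E₀ = V₀·N(d₁) − D·e^(−rT)·N(d₂)
   = 490.8975·0.809114 − 384.1332·0.883221·0.564217 = 205.767678
B₀ = V₀ − E₀ = 490.8975 − 205.767678 = 285.129822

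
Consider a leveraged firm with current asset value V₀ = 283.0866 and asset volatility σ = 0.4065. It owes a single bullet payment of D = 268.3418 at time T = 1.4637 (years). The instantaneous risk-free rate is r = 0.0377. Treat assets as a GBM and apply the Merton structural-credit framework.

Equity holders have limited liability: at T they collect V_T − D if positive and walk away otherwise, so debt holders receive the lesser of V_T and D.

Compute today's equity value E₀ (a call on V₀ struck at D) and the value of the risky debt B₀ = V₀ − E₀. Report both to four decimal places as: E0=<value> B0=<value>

d₁ = [ln(V₀/D) + (r + σ²/2)T] / (σ√T)
   = [ln(283.0866/268.3418) + (0.0377 + 0.5·0.4065²)·1.4637] / (0.4065·√1.4637)
   = [0.053491 + 0.176114] / 0.491798 = 0.466869
d₂ = d₁ − σ√T = 0.466869 − 0.491798 = -0.024928
N(d₁) = 0.679703,  N(d₂) = 0.490056,  e^(−rT) = 0.946313
E₀ = V₀·N(d₁) − D·e^(−rT)·N(d₂)
   = 283.0866·0.679703 − 268.3418·0.946313·0.490056 = 67.972314
B₀ = V₀ − E₀ = 283.0866 − 67.972314 = 215.114286

E0=67.9723 B0=215.1143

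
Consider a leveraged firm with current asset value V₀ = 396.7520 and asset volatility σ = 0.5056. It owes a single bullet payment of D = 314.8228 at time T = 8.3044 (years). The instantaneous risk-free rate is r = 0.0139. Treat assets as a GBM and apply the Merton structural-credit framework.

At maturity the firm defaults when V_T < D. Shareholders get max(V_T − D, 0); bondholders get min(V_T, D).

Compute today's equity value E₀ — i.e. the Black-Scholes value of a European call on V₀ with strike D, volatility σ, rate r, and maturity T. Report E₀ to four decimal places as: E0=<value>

E0=243.0502

d₁ = [ln(V₀/D) + (r + σ²/2)T] / (σ√T)
   = [ln(396.7520/314.8228) + (0.0139 + 0.5·0.5056²)·8.3044] / (0.5056·√8.3044)
   = [0.231301 + 1.176864] / 1.457006 = 0.966479
d₂ = d₁ − σ√T = 0.966479 − 1.457006 = -0.490527
N(d₁) = 0.833098,  N(d₂) = 0.311881,  e^(−rT) = 0.890982
E₀ = V₀·N(d₁) − D·e^(−rT)·N(d₂)
   = 396.7520·0.833098 − 314.8228·0.890982·0.311881 = 243.050214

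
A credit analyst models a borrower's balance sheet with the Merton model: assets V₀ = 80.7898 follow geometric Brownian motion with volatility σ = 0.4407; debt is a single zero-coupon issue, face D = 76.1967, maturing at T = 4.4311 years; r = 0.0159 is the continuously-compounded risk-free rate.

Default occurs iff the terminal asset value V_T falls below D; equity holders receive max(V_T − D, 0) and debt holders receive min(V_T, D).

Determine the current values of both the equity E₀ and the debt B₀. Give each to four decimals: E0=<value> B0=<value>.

d₁ = [ln(V₀/D) + (r + σ²/2)T] / (σ√T)
   = [ln(80.7898/76.1967) + (0.0159 + 0.5·0.4407²)·4.4311] / (0.4407·√4.4311)
   = [0.058533 + 0.500751] / 0.927681 = 0.602883
d₂ = d₁ − σ√T = 0.602883 − 0.927681 = -0.324798
N(d₁) = 0.726707,  N(d₂) = 0.372667,  e^(−rT) = 0.931970
E₀ = V₀·N(d₁) − D·e^(−rT)·N(d₂)
   = 80.7898·0.726707 − 76.1967·0.931970·0.372667 = 32.246283
B₀ = V₀ − E₀ = 80.7898 − 32.246283 = 48.543517

E0=32.2463 B0=48.5435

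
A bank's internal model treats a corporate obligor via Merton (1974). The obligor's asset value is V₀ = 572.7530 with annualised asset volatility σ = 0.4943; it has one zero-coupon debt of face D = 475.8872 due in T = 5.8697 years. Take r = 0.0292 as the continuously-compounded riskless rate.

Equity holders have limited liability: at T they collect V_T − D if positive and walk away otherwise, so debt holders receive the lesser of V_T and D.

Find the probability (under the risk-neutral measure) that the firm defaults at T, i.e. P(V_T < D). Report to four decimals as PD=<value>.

PD=0.6183

d₁ = [ln(V₀/D) + (r + σ²/2)T] / (σ√T)
   = [ln(572.7530/475.8872) + (0.0292 + 0.5·0.4943²)·5.8697] / (0.4943·√5.8697)
   = [0.185274 + 0.888474] / 1.197564 = 0.896611
d₂ = d₁ − σ√T = 0.896611 − 1.197564 = -0.300953
risk-neutral PD = N(−d₂) = N(0.300953) = 0.618275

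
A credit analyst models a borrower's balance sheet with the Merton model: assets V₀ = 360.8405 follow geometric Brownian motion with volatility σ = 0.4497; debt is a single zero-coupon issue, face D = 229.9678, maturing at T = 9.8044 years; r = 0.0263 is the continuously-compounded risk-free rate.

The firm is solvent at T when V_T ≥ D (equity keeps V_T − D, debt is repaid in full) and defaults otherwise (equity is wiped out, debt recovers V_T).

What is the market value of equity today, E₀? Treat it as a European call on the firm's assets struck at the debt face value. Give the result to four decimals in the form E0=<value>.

d₁ = [ln(V₀/D) + (r + σ²/2)T] / (σ√T)
   = [ln(360.8405/229.9678) + (0.0263 + 0.5·0.4497²)·9.8044] / (0.4497·√9.8044)
   = [0.450497 + 1.249228] / 1.408100 = 1.207105
d₂ = d₁ − σ√T = 1.207105 − 1.408100 = -0.200994
N(d₁) = 0.886304,  N(d₂) = 0.420352,  e^(−rT) = 0.772707
E₀ = V₀·N(d₁) − D·e^(−rT)·N(d₂)
   = 360.8405·0.886304 − 229.9678·0.772707·0.420352 = 245.118975

E0=245.1190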